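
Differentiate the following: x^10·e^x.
(10x^9 + x^10)e^x
Product rule: d/dx[x^10]·e^x + x^10·d/dx[e^x] = 10x^{9}e^x + x^10e^x.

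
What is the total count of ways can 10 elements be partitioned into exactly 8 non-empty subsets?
750

Reasoning: This equals S(10,8), the Stirling number of the 2nd kind.
Using the Stirling recurrence: S(n,k) = k·S(n-1,k) + S(n-1,k-1)
S(10,8) = 8·S(9,8) + S(9,7)
         = 8·36 + 462
         = 288 + 462
         = 750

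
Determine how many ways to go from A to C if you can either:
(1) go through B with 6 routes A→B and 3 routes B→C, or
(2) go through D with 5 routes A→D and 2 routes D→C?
Route via B: 6×3=18. Route via D: 5×2=10. Total: 28.
Final answer: 28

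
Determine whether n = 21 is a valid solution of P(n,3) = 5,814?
No

Reasoning: P(21,3) = 21·20·19 = 7,980, which does not equal 5,814.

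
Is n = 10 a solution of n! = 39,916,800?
No

10! = 10·9! = 10·362,880 = 3,628,800, which does not equal 39,916,800.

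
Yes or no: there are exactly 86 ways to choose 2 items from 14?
No

Explanation: C(14,2) = 91 ≠ 86.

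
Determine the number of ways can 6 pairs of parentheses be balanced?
132

Solution: Using the Catalan number formula: C_n = C(2n, n) / (n+1)
C_6 = C(12, 6) / (6+1)
     = 924 / 7
     = 132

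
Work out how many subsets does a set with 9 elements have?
512
Each element can be included or excluded: 2^9 = 512.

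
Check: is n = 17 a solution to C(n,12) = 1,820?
No

C(17,12) = 17·16·15·14·13·12·11·10·9·8·7·6/12! = 2,964,061,900,800/479,001,600 = 6,188, which does not equal 1,820.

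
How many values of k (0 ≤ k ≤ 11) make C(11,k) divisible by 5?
Checking C(11,k) mod 5 for k = 0..11: divisible at k = 2, 3, 4, 7, 8, 9. That's 6 values.

Answer: 6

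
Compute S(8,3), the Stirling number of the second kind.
966

Using the Stirling recurrence: S(n,k) = k·S(n-1,k) + S(n-1,k-1)
S(8,3) = 3·S(7,3) + S(7,2)
         = 3·301 + 63
         = 903 + 63
         = 966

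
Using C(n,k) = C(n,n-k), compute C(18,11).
31,824

Working:
C(18,11) = C(18,7) = 31,824.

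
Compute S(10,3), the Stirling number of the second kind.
Using the Stirling recurrence: S(n,k) = k·S(n-1,k) + S(n-1,k-1)
S(10,3) = 3·S(9,3) + S(9,2)
         = 3·3025 + 255
         = 9075 + 255
         = 9,330

Answer: 9,330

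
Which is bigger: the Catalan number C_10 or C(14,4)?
C_10

Explanation: C_10 = C(20,10)/(10+1) = 184,756/11 = 16,796; C(14,4) = 1,001.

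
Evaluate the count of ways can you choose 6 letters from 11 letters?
462

Solution: C(11,6) = 11! / (6! × (11-6)!)
         = 11! / (6! × 5!)
         = 462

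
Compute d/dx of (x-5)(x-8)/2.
(2x - 13)/2

Solution: d/dx[(x-5)(x-8)] = (x-8) + (x-5) = 2x - 13. Dividing by 2 gives (2x - 13)/2.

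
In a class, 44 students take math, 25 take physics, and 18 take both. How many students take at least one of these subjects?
51
|A∪B| = |A|+|B|-|A∩B| = 44+25-18 = 51.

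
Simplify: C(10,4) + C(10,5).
462

Explanation: By Pascal's identity: C(11,5) = 462.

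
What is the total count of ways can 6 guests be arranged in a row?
720

Reasoning: Arrangements of 6 distinct objects: 6! = 720.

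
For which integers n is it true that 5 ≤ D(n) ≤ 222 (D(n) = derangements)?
4, 5

Reasoning: Using D(n) = (n−1)[D(n−1) + D(n−2)] with D(1)=0, D(2)=1: D(3)=2; D(4)=9; D(5)=44; D(6)=265. So valid n = 4, 5.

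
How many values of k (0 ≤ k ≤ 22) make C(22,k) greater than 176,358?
7

Working:
Row 22 is unimodal and symmetric about k=22/2. C(22,7)=170,544 ≤ 176,358; C(22,8)=319,770 > 176,358; by symmetry C(22,k) > 176,358 for k = 8..14. That's 14 - 8 + 1 = 7 values.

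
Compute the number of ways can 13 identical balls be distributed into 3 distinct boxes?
C(13+3-1, 3-1) = C(15, 2) = 105.
Final answer: 105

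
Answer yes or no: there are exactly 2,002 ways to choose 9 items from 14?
Yes

Reasoning: C(14,9) = 2,002.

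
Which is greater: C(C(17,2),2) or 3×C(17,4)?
C(C(17,2),2)

C(C(17,2),2)=9,180, 3×C(17,4)=7,140.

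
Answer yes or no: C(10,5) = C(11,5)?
No

Explanation: LHS = C(10,5) = 252; RHS = C(11,5) = 462. 252 ≠ 462, so the statement does not hold.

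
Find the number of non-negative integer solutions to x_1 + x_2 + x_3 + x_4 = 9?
220

C(9+4-1, 4-1) = 220.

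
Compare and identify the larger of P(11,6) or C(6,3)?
P(11,6)=332,640, C(6,3)=20.
Final answer: P(11,6)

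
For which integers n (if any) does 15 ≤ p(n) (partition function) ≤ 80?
Tabulating p(n) via p(n) = p(n−1) + p(n−2) − p(n−5) − p(n−7) + …: p(6)=11; p(7)=15; p(8)=22; p(9)=30; p(10)=42; p(11)=56; p(12)=77; p(13)=101. So valid n = 7, 8, 9, 10, 11, 12.
Final answer: 7, 8, 9, 10, 11, 12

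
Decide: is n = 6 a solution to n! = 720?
6! = 6·5! = 6·120 = 720, which equals 720.
Final answer: Yes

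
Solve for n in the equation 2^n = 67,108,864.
26

Working:
67,108,864 = 1,024 × 1,024 × 64 = 2^10 × 2^10 × 2^6 = 2^26, so n = 26.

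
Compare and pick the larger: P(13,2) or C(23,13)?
C(23,13)

Working:
P(13,2)=156, C(23,13)=1,144,066.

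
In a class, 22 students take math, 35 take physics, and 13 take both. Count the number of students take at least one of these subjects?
|A∪B| = |A|+|B|-|A∩B| = 22+35-13 = 44.

Answer: 44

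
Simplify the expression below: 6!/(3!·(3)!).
20

Working:
This is C(6,3) = 20.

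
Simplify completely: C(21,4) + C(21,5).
By Pascal's identity: C(22,5) = 26,334.
Final answer: 26,334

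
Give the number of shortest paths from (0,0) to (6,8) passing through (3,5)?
1,120

Explanation: To (3,5): C(8,3)=56. From there: C(6,3)=20. Total: 1,120.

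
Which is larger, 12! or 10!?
12!

Working:
12!=479,001,600, 10!=3,628,800. 12! > 10!.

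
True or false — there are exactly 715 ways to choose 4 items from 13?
True

Working:
C(13,4) = 715.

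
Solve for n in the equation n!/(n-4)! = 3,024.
9
n!/(n-4)! = n×(n-1)×(n-2)×(n-3), a product of 4 consecutive integers ≈ (n−1.5)^4. 3,024^(1/4) + 1.5 ≈ 8.9; check n = 9: 9×8×7×6 = 3,024 ✓. So n = 9.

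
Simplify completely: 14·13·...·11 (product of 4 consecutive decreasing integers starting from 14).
24,024
This is P(14,4) = 14!/(10)! = 24,024.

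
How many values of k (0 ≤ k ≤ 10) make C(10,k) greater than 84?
Row 10 is unimodal and symmetric about k=10/2. C(10,2)=45 ≤ 84; C(10,3)=120 > 84; by symmetry C(10,k) > 84 for k = 3..7. That's 7 - 3 + 1 = 5 values.
Final answer: 5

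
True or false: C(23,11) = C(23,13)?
False
C(23,11) = 1,352,078 but C(23,13) = 1,144,066; symmetry gives C(23,11) = C(23,12), not C(23,13).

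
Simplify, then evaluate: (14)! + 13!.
(14)! + 13! = (14)·13! + 13! = (14+1)·13! = 15·13! = 93,405,312,000.

Answer: 93,405,312,000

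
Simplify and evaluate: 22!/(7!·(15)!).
This is C(22,7) = 170,544.

Answer: 170,544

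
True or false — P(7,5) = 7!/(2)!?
True

Reasoning: Permutation formula P(n,k) = n!/(n-k)!: 7!/2! = 5,040/2 = 2,520 = P(7,5). The statement holds.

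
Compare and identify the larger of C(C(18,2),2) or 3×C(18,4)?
C(C(18,2),2)=11,628, 3×C(18,4)=9,180.
Final answer: C(C(18,2),2)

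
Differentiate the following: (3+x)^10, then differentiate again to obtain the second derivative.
90(3+x)^8

Solution: First derivative: 10(3+x)^{9}. Second derivative: 10·9·(3+x)^{8} = 90(3+x)^{8}.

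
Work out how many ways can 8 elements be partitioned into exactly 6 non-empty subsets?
266

Solution: This equals S(8,6), the Stirling number of the 2nd kind.
Using the Stirling recurrence: S(n,k) = k·S(n-1,k) + S(n-1,k-1)
S(8,6) = 6·S(7,6) + S(7,5)
         = 6·21 + 140
         = 126 + 140
         = 266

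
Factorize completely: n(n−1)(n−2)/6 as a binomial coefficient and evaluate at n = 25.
C(n,3); C(25,3) = 2,300
n(n−1)(n−2)/6 = n!/(3!(n−3)!) = C(n,3). At n = 25: C(25,3) = 2,300.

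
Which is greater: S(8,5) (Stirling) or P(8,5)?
S(8,5) = 5·S(7,5) + S(7,4) = 5·140 + 350 = 1,050; P(8,5) = 6,720.

Answer: P(8,5)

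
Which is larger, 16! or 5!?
16!

Reasoning: 16!=20,922,789,888,000, 5!=120. 16! > 5!.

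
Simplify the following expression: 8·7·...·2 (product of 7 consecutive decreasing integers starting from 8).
40,320
This is P(8,7) = 8!/(1)! = 40,320.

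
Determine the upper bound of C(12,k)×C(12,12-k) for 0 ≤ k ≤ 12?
853,776

Explanation: C(12,k)·C(12,12-k) = C(12,k)², maximised at the centre k = 6: C(12,6)² = 853,776.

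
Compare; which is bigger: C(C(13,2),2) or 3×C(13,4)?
C(C(13,2),2)
C(C(13,2),2)=3,003, 3×C(13,4)=2,145.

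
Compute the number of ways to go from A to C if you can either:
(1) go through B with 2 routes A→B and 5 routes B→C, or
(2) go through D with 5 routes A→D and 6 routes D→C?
Route via B: 2×5=10. Route via D: 5×6=30. Total: 40.
Final answer: 40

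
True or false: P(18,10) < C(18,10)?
False
P(18,10) = 158,789,030,400 and C(18,10) = 43,758; P(n,r) = r! × C(n,r) so P > C whenever r ≥ 2.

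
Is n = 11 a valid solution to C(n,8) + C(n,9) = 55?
No

Solution: C(11,8) + C(11,9) = 165 + 55 = 220, which does not equal 55.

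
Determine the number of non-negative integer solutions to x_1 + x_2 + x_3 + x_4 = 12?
455

Working:
C(12+4-1, 4-1) = 455.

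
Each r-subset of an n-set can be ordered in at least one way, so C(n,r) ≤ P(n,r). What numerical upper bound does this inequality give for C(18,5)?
1,028,160

Working:
P(18,5) = 18·17·16·15·14 = 1,028,160, so C(18,5) ≤ 1,028,160. (The bound is loose by a factor of 5! = 120: C(18,5) = 1,028,160/120 = 8,568.)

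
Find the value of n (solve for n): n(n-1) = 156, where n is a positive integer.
13

Solution: n² − n − 156 = 0, so n = (1 ± √(1 + 4·156))/2 = (1 ± √625)/2 = (1 ± 25)/2, i.e. n = 13 or n = -12. Taking the positive root, n = 13 (check: 13×12 = 156).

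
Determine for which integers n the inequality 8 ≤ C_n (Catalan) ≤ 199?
C_3=5; C_4=14; C_5=42; C_6=132; C_7=429. So valid n = 4, 5, 6.
Final answer: 4, 5, 6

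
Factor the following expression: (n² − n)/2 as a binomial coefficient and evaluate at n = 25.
(n² − n)/2 = n(n−1)/2 = C(n,2). At n = 25: C(25,2) = 300.
Final answer: C(n,2); C(25,2) = 300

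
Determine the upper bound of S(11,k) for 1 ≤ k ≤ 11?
246,730
Row S(11,k) for k = 1..11 (via S(n,k) = k·S(n−1,k) + S(n−1,k−1)): 1, 1,023, 28,501, 145,750, 246,730, 179,487, 63,987, 11,880, 1,155, 55, 1. The row is unimodal; maximum at k = 5: 246,730.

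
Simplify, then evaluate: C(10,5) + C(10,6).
By Pascal's identity: C(11,6) = 462.

Answer: 462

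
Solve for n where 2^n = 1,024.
2^10 = 1,024, so n = 10.

Answer: 10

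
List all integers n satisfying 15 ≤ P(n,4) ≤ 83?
P(3,4)=0; P(4,4)=24; P(5,4)=120. So valid n = 4.
Final answer: 4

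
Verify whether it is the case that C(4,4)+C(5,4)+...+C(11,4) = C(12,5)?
Hockey stick identity gives Σ = C(12,5) = 792; RHS C(12,5) = 792.

Answer: True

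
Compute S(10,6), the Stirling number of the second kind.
22,827

Working:
Using the Stirling recurrence: S(n,k) = k·S(n-1,k) + S(n-1,k-1)
S(10,6) = 6·S(9,6) + S(9,5)
         = 6·2646 + 6951
         = 15876 + 6951
         = 22,827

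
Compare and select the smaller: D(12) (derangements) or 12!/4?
12!/4

D(12) = (12-1)·[D(11) + D(10)] = 11·[14,684,570 + 1,334,961] = 176,214,841; 12!/4 = 479,001,600/4 = 119,750,400.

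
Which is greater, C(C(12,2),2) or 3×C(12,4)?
C(C(12,2),2)=2,145, 3×C(12,4)=1,485.

Answer: C(C(12,2),2)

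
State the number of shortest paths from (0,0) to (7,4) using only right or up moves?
330

Choose 7 rights from 11 moves: C(11,7) = 330.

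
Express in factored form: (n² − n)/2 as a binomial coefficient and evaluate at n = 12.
(n² − n)/2 = n(n−1)/2 = C(n,2). At n = 12: C(12,2) = 66.
Final answer: C(n,2); C(12,2) = 66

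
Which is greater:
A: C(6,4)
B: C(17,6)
B

A=C(6,4)=15, B=C(17,6)=12,376.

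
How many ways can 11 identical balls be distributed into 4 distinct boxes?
364

C(11+4-1, 4-1) = C(14, 3) = 364.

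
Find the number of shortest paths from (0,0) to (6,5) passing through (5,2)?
84

To (5,2): C(7,5)=21. From there: C(4,1)=4. Total: 84.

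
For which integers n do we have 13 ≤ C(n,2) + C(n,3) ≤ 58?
5, 6, 7

Reasoning: C(4,2)+C(4,3)=10; C(5,2)+C(5,3)=20; C(6,2)+C(6,3)=35; C(7,2)+C(7,3)=56; C(8,2)+C(8,3)=84. So valid n = 5, 6, 7.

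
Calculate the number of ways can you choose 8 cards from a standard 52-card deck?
C(52,8) = 752,538,150.

Answer: 752,538,150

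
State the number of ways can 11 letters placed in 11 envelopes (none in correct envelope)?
14,684,570

Using D(n) = (n-1)[D(n-1) + D(n-2)]:
D(11) = (11-1) × [D(10) + D(9)]
      = 10 × [1334961 + 133496]
      = 10 × 1468457
      = 14,684,570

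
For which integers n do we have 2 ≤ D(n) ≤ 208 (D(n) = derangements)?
3, 4, 5

Using D(n) = (n−1)[D(n−1) + D(n−2)] with D(1)=0, D(2)=1: D(2)=1; D(3)=2; D(4)=9; D(5)=44; D(6)=265. So valid n = 3, 4, 5.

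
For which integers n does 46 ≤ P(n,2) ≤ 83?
P(7,2)=42; P(8,2)=56; P(9,2)=72; P(10,2)=90. So valid n = 8, 9.
Final answer: 8, 9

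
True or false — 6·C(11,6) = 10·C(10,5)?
Absorption identity k·C(n,k) = n·C(n-1,k-1). LHS = 6·462 = 2,772; RHS = 10·252 = 2,520.

Answer: False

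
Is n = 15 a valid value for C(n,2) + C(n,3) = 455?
C(15,2) + C(15,3) = 105 + 455 = 560, which does not equal 455.
Final answer: No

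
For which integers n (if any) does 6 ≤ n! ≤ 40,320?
n! is strictly increasing; 3! = 6 and 8! = 40,320, so valid n = 3, 4, 5, 6, 7, 8.
Final answer: 3, 4, 5, 6, 7, 8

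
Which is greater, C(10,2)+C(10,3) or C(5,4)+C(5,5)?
C(10,2)+C(10,3)
First=165, Second=6.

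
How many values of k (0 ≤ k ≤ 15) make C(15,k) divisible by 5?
12

Reasoning: Checking C(15,k) mod 5 for k = 0..15: divisible at k = 1, 2, 3, 4, 6, 7, 8, 9, 11, 12, 13, 14. That's 12 values.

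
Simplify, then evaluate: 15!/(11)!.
32,760

Reasoning: This equals 15×14×...×12 = 32,760.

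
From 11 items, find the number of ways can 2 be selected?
55

Working:
C(11,2) = 11! / (2! × (11-2)!)
         = 11! / (2! × 9!)
         = 55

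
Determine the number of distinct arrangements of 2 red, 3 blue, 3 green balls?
Multinomial: 8!/(2! × 3! × 3!) = 560.

Answer: 560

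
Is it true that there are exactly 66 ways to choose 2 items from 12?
C(12,2) = 66.

Answer: True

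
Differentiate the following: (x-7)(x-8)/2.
(2x - 15)/2

Solution: d/dx[(x-7)(x-8)] = (x-8) + (x-7) = 2x - 15. Dividing by 2 gives (2x - 15)/2.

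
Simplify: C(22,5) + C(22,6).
100,947

Explanation: By Pascal's identity: C(23,6) = 100,947.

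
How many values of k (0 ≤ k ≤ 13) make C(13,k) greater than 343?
6

Row 13 is unimodal and symmetric about k=13/2. C(13,3)=286 ≤ 343; C(13,4)=715 > 343; by symmetry C(13,k) > 343 for k = 4..9. That's 9 - 4 + 1 = 6 values.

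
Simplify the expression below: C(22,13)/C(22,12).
C(n,k+1)/C(n,k) = (n−k)/(k+1). Here (22−12)/(12+1) = 10/13 = 10/13.
Final answer: 10/13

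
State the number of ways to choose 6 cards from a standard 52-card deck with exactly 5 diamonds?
50,193

Explanation: 13 diamonds and 39 non-diamonds: C(13,5) × C(39,1) = 1287 × 39 = 50,193.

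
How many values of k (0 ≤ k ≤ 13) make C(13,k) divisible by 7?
Checking C(13,k) mod 7 for k = 0..13: none are divisible by 7. Count = 0.
Final answer: 0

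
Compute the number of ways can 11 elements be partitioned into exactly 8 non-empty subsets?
11,880

Solution: This equals S(11,8), the Stirling number of the 2nd kind.
Using the Stirling recurrence: S(n,k) = k·S(n-1,k) + S(n-1,k-1)
S(11,8) = 8·S(10,8) + S(10,7)
         = 8·750 + 5880
         = 6000 + 5880
         = 11,880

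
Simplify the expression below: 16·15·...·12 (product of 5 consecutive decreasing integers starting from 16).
This is P(16,5) = 16!/(11)! = 524,160.

Answer: 524,160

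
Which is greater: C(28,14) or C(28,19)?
C(28,14)

Solution: C(28,14)=40,116,600, C(28,19)=6,906,900.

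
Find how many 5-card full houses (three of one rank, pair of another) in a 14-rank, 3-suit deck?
546

Explanation: Triple rank: 14. Triple suits: C(3,3)=1. Pair rank: 13. Pair suits: C(3,2)=3. Total: 546.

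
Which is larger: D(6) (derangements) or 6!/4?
D(6)

Explanation: D(6) = (6-1)·[D(5) + D(4)] = 5·[44 + 9] = 265; 6!/4 = 720/4 = 180.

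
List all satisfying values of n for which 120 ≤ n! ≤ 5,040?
n! is strictly increasing; 5! = 120 and 7! = 5,040, so valid n = 5, 6, 7.

Answer: 5, 6, 7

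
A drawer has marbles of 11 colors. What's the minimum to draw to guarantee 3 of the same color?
23
Worst case: 2 of each = 22. One more: 23.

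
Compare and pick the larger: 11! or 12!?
12!

Reasoning: 11!=39,916,800, 12!=479,001,600. 12! > 11!.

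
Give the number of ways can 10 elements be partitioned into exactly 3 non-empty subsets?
This equals S(10,3), the Stirling number of the 2nd kind.
Using the Stirling recurrence: S(n,k) = k·S(n-1,k) + S(n-1,k-1)
S(10,3) = 3·S(9,3) + S(9,2)
         = 3·3025 + 255
         = 9075 + 255
         = 9,330
Final answer: 9,330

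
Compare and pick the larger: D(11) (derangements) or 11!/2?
11!/2

Solution: D(11) = (11-1)·[D(10) + D(9)] = 10·[1,334,961 + 133,496] = 14,684,570; 11!/2 = 39,916,800/2 = 19,958,400.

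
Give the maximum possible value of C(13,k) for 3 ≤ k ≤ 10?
1,716
C(13,k) is maximised at the centre of the row: C(13,6) = 1,716.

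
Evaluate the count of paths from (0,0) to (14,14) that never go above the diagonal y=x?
Counted by the Catalan number C_14: C_14 = C(28,14)/(14+1) = 40,116,600/15 = 2,674,440.

Answer: 2,674,440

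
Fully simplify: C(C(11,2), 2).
1,485

C(11,2) = 55, then C(55, 2) = 1,485.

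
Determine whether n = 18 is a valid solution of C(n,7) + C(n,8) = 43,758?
No
C(18,7) + C(18,8) = 31,824 + 43,758 = 75,582, which does not equal 43,758.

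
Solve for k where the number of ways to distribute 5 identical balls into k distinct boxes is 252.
6

Stars and bars: the count is C(5+k−1, k−1), increasing in k. k=4: C(8,3) = 56, k=5: C(9,4) = 126, k=6: C(10,5) = 252 ✓. So k = 6.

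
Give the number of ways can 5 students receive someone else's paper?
Using D(n) = (n-1)[D(n-1) + D(n-2)]:
D(5) = (5-1) × [D(4) + D(3)]
      = 4 × [9 + 2]
      = 4 × 11
      = 44

Answer: 44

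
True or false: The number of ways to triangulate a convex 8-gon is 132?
True

Working:
Triangulations of a convex 8-gon are counted by the Catalan number C_6: C_6 = C(12,6)/(6+1) = 924/7 = 132.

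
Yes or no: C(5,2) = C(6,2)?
No

Explanation: LHS = C(5,2) = 10; RHS = C(6,2) = 15. 10 ≠ 15, so the statement does not hold.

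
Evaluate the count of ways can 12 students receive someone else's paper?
176,214,841

Explanation: Using D(n) = (n-1)[D(n-1) + D(n-2)]:
D(12) = (12-1) × [D(11) + D(10)]
      = 11 × [14684570 + 1334961]
      = 11 × 16019531
      = 176,214,841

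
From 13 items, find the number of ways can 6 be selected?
1,716

Reasoning: C(13,6) = 13! / (6! × (13-6)!)
         = 13! / (6! × 7!)
         = 1,716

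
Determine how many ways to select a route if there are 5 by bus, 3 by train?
8
By the addition principle: 5 + 3 = 8.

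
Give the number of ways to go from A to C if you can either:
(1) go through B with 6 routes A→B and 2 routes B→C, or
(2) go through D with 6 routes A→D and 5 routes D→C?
42

Explanation: Route via B: 6×2=12. Route via D: 6×5=30. Total: 42.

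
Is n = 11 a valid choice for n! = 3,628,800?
No

Working:
11! = 11·10! = 11·3,628,800 = 39,916,800, which does not equal 3,628,800.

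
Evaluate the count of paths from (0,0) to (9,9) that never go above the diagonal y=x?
Counted by the Catalan number C_9: C_9 = C(18,9)/(9+1) = 48,620/10 = 4,862.

Answer: 4,862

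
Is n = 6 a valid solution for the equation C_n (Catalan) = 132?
Yes
C_6 = C(12,6)/(6+1) = 924/7 = 132, which equals 132.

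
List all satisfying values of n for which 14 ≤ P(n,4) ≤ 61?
P(3,4)=0; P(4,4)=24; P(5,4)=120. So valid n = 4.

Answer: 4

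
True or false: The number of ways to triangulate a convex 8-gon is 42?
Triangulations of a convex 8-gon are counted by the Catalan number C_6: C_6 = C(12,6)/(6+1) = 924/7 = 132.

Answer: False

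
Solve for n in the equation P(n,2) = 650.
P(n,2) = n(n−1) is increasing in n; n(n−1) ≈ (n−0.5)^2 = 650 gives n ≈ 26.0. Check: P(24,2) = 552, P(25,2) = 600, P(26,2) = 650 ✓. So n = 26.

Answer: 26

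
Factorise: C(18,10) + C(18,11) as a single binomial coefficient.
C(19,11)

Reasoning: By Pascal's identity: C(18,10) + C(18,11) = C(19,11) = 75,582.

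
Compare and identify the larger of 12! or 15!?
15!

Solution: 12!=479,001,600, 15!=1,307,674,368,000. 15! > 12!.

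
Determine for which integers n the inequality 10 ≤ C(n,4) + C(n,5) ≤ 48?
C(5,4)+C(5,5)=6; C(6,4)+C(6,5)=21; C(7,4)+C(7,5)=56. So valid n = 6.

Answer: 6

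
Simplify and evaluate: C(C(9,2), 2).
630

Solution: C(9,2) = 36, then C(36, 2) = 630.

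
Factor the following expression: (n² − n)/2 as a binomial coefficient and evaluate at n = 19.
C(n,2); C(19,2) = 171

Reasoning: (n² − n)/2 = n(n−1)/2 = C(n,2). At n = 19: C(19,2) = 171.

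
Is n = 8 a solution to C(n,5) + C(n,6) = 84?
Yes

C(8,5) + C(8,6) = 56 + 28 = 84, which equals 84.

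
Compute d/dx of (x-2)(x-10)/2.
(2x - 12)/2

Explanation: d/dx[(x-2)(x-10)] = (x-10) + (x-2) = 2x - 12. Dividing by 2 gives (2x - 12)/2.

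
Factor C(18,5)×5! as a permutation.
P(18,5)

Explanation: C(18,5)×5! = [18!/(5!(13)!)]×5! = 18!/(13)! = P(18,5) = 1,028,160.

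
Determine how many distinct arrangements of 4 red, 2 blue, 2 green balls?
420

Solution: Multinomial: 8!/(4! × 2! × 2!) = 420.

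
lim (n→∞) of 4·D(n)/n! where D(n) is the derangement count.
4/e

Solution: D(n)/n! → 1/e, so 4·D(n)/n! → 4/e.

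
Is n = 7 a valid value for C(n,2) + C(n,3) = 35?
No

Solution: C(7,2) + C(7,3) = 21 + 35 = 56, which does not equal 35.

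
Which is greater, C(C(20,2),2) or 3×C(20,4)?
C(C(20,2),2)

Solution: C(C(20,2),2)=17,955, 3×C(20,4)=14,535.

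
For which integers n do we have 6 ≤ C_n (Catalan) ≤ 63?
4, 5

Working:
C_3=5; C_4=14; C_5=42; C_6=132. So valid n = 4, 5.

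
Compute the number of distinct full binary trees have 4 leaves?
5

Solution: Using the Catalan number formula: C_n = C(2n, n) / (n+1)
C_3 = C(6, 3) / (3+1)
     = 20 / 4
     = 5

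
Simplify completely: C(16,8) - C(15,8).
6,435

Reasoning: C(16,8) - C(15,8) = C(15,7) = 6,435.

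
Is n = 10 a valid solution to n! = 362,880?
10! = 10·9! = 10·362,880 = 3,628,800, which does not equal 362,880.

Answer: No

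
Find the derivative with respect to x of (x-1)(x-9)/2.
(2x - 10)/2

Reasoning: d/dx[(x-1)(x-9)] = (x-9) + (x-1) = 2x - 10. Dividing by 2 gives (2x - 10)/2.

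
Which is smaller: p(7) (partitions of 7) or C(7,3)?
p(7)

Reasoning: Pentagonal recurrence p(n) = p(n−1) + p(n−2) − p(n−5) − p(n−7) + …: p(7) = p(6) + p(5) − p(2) − p(0) = 11 + 7 − 2 − 1 = 15; C(7,3) = 35.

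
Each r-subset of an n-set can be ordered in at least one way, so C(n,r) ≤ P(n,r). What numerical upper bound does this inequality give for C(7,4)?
840

P(7,4) = 7·6·5·4 = 840, so C(7,4) ≤ 840. (The bound is loose by a factor of 4! = 24: C(7,4) = 840/24 = 35.)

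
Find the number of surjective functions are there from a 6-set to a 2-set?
62

Working:
Onto functions = 2! × S(6,2)
First compute S(6,2) via recurrence:
Using the Stirling recurrence: S(n,k) = k·S(n-1,k) + S(n-1,k-1)
S(6,2) = 2·S(5,2) + S(5,1)
         = 2·15 + 1
         = 30 + 1
         = 31
Then: 2 × 31 = 62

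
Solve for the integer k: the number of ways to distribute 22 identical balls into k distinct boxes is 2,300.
4
Stars and bars: the count is C(22+k−1, k−1), increasing in k. k=2: C(23,1) = 23, k=3: C(24,2) = 276, k=4: C(25,3) = 2,300 ✓. So k = 4.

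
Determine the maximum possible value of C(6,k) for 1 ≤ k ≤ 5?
20

Working:
C(6,k) is maximised at the centre of the row: C(6,3) = 20.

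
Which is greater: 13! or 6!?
13!
13!=6,227,020,800, 6!=720. 13! > 6!.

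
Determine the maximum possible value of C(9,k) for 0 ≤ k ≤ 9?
126

Explanation: Maximum at k = 4 or k = 5: C(9,4) = 126.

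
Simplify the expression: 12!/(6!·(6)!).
924

Reasoning: This is C(12,6) = 924.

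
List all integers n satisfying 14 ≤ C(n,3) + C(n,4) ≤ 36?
5, 6

Explanation: C(4,3)+C(4,4)=5; C(5,3)+C(5,4)=15; C(6,3)+C(6,4)=35; C(7,3)+C(7,4)=70. So valid n = 5, 6.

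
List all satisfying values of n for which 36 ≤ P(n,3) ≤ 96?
P(4,3)=24; P(5,3)=60; P(6,3)=120. So valid n = 5.
Final answer: 5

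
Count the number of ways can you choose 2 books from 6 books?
15

Reasoning: C(6,2) = 6! / (2! × (6-2)!)
         = 6! / (2! × 4!)
         = 15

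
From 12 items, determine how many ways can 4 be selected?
C(12,4) = 12! / (4! × (12-4)!)
         = 12! / (4! × 8!)
         = 495

Answer: 495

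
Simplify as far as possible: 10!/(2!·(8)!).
45

Reasoning: This is C(10,2) = 45.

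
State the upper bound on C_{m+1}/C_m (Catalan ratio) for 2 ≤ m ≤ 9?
C_{m+1}/C_m = 2(2m+1)/(m+2), which increases with m. Maximum at m = 9: 2·19/11 = 38/11.
Final answer: 38/11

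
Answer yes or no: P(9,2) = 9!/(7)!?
Permutation formula P(n,k) = n!/(n-k)!: 9!/7! = 362,880/5,040 = 72 = P(9,2). The statement holds.
Final answer: Yes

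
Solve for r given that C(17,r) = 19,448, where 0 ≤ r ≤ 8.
7

Working:
C(17,r) is increasing for 0 ≤ r ≤ 8. Stepping up (C(17,r+1) = C(17,r)·(17−r)/(r+1)): C(17,1) = 17, C(17,2) = 136, C(17,3) = 680, C(17,4) = 2,380, C(17,5) = 6,188, C(17,6) = 12,376, C(17,7) = 19,448 ✓. So r = 7.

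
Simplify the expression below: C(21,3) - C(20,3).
190
C(21,3) - C(20,3) = C(20,2) = 190.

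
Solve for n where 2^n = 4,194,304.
22

Solution: 4,194,304 = 1,024 × 1,024 × 4 = 2^10 × 2^10 × 2^2 = 2^22, so n = 22.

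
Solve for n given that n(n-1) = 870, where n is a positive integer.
30
n² − n − 870 = 0, so n = (1 ± √(1 + 4·870))/2 = (1 ± √3,481)/2 = (1 ± 59)/2, i.e. n = 30 or n = -29. Taking the positive root, n = 30 (check: 30×29 = 870).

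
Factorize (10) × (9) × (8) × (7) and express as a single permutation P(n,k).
Product of 4 consecutive descending integers starting at 10: P(10,4) = 10!/6! = 5,040.

Answer: P(10,4) = 10!/(6)!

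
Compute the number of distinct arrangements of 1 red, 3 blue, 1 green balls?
20
Multinomial: 5!/(1! × 3! × 1!) = 20.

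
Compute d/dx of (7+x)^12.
12(7+x)^11
Using the power rule: d/dx (7+x)^12 = 12(7+x)^{11}.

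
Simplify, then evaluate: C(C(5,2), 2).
45

C(5,2) = 10, then C(10, 2) = 45.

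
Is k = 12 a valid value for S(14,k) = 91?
No

Solution: S(14,12) = 12·S(13,12) + S(13,11) = 12·78 + 2,431 = 3,367, which does not equal 91.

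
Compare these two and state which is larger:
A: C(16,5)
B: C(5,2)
A

Solution: A=C(16,5)=4,368, B=C(5,2)=10.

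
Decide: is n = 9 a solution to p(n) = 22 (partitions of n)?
No

Working:
Pentagonal recurrence p(n) = p(n−1) + p(n−2) − p(n−5) − p(n−7) + …: p(9) = p(8) + p(7) − p(4) − p(2) = 22 + 15 − 5 − 2 = 30, which does not equal 22.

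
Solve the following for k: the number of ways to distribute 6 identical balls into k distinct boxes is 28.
3
Stars and bars: the count is C(6+k−1, k−1), increasing in k. k=2: C(7,1) = 7, k=3: C(8,2) = 28 ✓. So k = 3.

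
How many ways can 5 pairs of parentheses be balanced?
Using the Catalan number formula: C_n = C(2n, n) / (n+1)
C_5 = C(10, 5) / (5+1)
     = 252 / 6
     = 42

Answer: 42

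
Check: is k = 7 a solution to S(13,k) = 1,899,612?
No

Reasoning: S(13,7) = 7·S(12,7) + S(12,6) = 7·627,396 + 1,323,652 = 5,715,424, which does not equal 1,899,612.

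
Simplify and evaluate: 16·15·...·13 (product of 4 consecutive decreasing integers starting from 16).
43,680

This is P(16,4) = 16!/(12)! = 43,680.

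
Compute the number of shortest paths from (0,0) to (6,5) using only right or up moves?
462

Reasoning: Choose 6 rights from 11 moves: C(11,6) = 462.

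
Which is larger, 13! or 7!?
13!

Solution: 13!=6,227,020,800, 7!=5,040. 13! > 7!.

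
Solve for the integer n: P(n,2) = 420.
21

Reasoning: P(n,2) = n(n−1) is increasing in n; n(n−1) ≈ (n−0.5)^2 = 420 gives n ≈ 21.0. Check: P(19,2) = 342, P(20,2) = 380, P(21,2) = 420 ✓. So n = 21.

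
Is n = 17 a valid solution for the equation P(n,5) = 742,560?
Yes

Explanation: P(17,5) = 17·16·15·14·13 = 742,560, which equals 742,560.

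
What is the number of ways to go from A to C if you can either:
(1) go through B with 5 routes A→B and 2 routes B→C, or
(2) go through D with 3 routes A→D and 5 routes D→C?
Route via B: 5×2=10. Route via D: 3×5=15. Total: 25.
Final answer: 25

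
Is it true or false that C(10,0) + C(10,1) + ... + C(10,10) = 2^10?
True

Solution: Binomial theorem with x = y = 1: Σ C(10,i) = (1+1)^10 = 2^10 = 1,024. The statement holds.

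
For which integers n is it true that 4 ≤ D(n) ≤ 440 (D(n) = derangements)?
4, 5, 6

Explanation: Using D(n) = (n−1)[D(n−1) + D(n−2)] with D(1)=0, D(2)=1: D(3)=2; D(4)=9; D(5)=44; D(6)=265; D(7)=1,854. So valid n = 4, 5, 6.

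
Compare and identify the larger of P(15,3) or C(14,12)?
P(15,3)

Solution: P(15,3)=2,730, C(14,12)=91.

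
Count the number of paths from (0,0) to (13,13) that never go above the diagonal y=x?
Counted by the Catalan number C_13: C_13 = C(26,13)/(13+1) = 10,400,600/14 = 742,900.
Final answer: 742,900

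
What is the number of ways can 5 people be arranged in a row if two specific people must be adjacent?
48

Working:
Treat pair as unit: (5-1)! arrangements × 2 internal orders = 48.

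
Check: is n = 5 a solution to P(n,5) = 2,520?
No

Solution: P(5,5) = 5·4·3·2·1 = 120, which does not equal 2,520.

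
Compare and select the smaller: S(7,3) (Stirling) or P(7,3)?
P(7,3)

Solution: S(7,3) = 3·S(6,3) + S(6,2) = 3·90 + 31 = 301; P(7,3) = 210.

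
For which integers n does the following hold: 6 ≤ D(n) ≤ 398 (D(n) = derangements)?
4, 5, 6
Using D(n) = (n−1)[D(n−1) + D(n−2)] with D(1)=0, D(2)=1: D(3)=2; D(4)=9; D(5)=44; D(6)=265; D(7)=1,854. So valid n = 4, 5, 6.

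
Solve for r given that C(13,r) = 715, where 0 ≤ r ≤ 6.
C(13,r) is increasing for 0 ≤ r ≤ 6. Stepping up (C(13,r+1) = C(13,r)·(13−r)/(r+1)): C(13,1) = 13, C(13,2) = 78, C(13,3) = 286, C(13,4) = 715 ✓. So r = 4.
Final answer: 4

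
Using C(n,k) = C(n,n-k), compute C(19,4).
3,876

C(19,4) = C(19,15) = 3,876.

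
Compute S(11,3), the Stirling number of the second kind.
Using the Stirling recurrence: S(n,k) = k·S(n-1,k) + S(n-1,k-1)
S(11,3) = 3·S(10,3) + S(10,2)
         = 3·9330 + 511
         = 27990 + 511
         = 28,501
Final answer: 28,501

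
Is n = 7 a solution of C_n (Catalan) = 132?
C_7 = C(14,7)/(7+1) = 3,432/8 = 429, which does not equal 132.
Final answer: No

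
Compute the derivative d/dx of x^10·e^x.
(10x^9 + x^10)e^x
Product rule: d/dx[x^10]·e^x + x^10·d/dx[e^x] = 10x^{9}e^x + x^10e^x.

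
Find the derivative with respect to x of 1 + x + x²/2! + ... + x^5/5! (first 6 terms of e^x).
1 + x + x²/2! + ... + x^4/4!

Differentiating term by term gives the first 5 terms of e^x.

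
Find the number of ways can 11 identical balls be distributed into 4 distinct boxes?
364
C(11+4-1, 4-1) = C(14, 3) = 364.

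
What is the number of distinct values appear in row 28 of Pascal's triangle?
Row 28 has entries C(28,0)..C(28,28); by symmetry C(28,k)=C(28,28-k), giving 15 distinct values.
Final answer: 15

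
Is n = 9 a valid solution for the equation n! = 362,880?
Yes

Working:
9! = 9·8! = 9·40,320 = 362,880, which equals 362,880.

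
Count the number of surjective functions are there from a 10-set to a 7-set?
29,635,200

Solution: Onto functions = 7! × S(10,7)
First compute S(10,7) via recurrence:
Using the Stirling recurrence: S(n,k) = k·S(n-1,k) + S(n-1,k-1)
S(10,7) = 7·S(9,7) + S(9,6)
         = 7·462 + 2646
         = 3234 + 2646
         = 5,880
Then: 5040 × 5880 = 29,635,200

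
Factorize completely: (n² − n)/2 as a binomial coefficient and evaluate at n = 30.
C(n,2); C(30,2) = 435

Working:
(n² − n)/2 = n(n−1)/2 = C(n,2). At n = 30: C(30,2) = 435.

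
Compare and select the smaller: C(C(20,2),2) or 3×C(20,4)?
3×C(20,4)

Reasoning: C(C(20,2),2)=17,955, 3×C(20,4)=14,535.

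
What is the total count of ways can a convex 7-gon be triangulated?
42

Solution: Using the Catalan number formula: C_n = C(2n, n) / (n+1)
C_5 = C(10, 5) / (5+1)
     = 252 / 6
     = 42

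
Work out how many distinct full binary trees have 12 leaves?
58,786

Working:
Using the Catalan number formula: C_n = C(2n, n) / (n+1)
C_11 = C(22, 11) / (11+1)
     = 705432 / 12
     = 58,786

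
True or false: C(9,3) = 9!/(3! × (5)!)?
The correct denominator is 3!×6!, giving C(9,3) = 84; the stated RHS is 9!/(3!×5!) = 504 ≠ 84, so the statement does not hold.
Final answer: False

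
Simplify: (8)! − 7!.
35,280

(8)! − 7! = (8)·7! − 7! = (8−1)·7! = 7·7! = 35,280.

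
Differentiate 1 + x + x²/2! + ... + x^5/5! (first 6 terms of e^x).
1 + x + x²/2! + ... + x^4/4!

Solution: Differentiating term by term gives the first 5 terms of e^x.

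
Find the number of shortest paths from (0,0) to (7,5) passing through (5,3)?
336

Reasoning: To (5,3): C(8,5)=56. From there: C(4,2)=6. Total: 336.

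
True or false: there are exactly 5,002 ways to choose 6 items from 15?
False

Working:
C(15,6) = 5,005 ≠ 5002.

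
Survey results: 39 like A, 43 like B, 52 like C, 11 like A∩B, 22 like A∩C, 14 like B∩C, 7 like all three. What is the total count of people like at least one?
94

|A∪B∪C| = 39+43+52-11-22-14+7 = 94.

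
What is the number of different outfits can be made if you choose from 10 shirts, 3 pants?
30

By the multiplication principle: 10 × 3 = 30.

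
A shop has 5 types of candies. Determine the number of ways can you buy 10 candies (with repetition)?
1,001

Reasoning: Stars and bars: C(10+5-1, 10) = C(14, 10) = 1,001.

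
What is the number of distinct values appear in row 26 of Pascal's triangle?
14

Explanation: Row 26 has entries C(26,0)..C(26,26); by symmetry C(26,k)=C(26,26-k), giving 14 distinct values.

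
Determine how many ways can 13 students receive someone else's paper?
2,290,792,932

Explanation: Using D(n) = (n-1)[D(n-1) + D(n-2)]:
D(13) = (13-1) × [D(12) + D(11)]
      = 12 × [176214841 + 14684570]
      = 12 × 190899411
      = 2,290,792,932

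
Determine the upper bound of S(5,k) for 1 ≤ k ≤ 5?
25

Working:
Row S(5,k) for k = 1..5 (via S(n,k) = k·S(n−1,k) + S(n−1,k−1)): 1, 15, 25, 10, 1. The row is unimodal; maximum at k = 3: 25.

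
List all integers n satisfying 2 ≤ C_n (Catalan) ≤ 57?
2, 3, 4, 5

Reasoning: C_1=1; C_2=2; C_3=5; C_4=14; C_5=42; C_6=132. So valid n = 2, 3, 4, 5.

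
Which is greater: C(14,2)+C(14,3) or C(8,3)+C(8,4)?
C(14,2)+C(14,3)

Solution: First=455, Second=126.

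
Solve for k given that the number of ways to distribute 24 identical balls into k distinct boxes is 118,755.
6

Stars and bars: the count is C(24+k−1, k−1), increasing in k. k=4: C(27,3) = 2,925, k=5: C(28,4) = 20,475, k=6: C(29,5) = 118,755 ✓. So k = 6.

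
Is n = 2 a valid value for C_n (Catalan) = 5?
No
C_2 = C(4,2)/(2+1) = 6/3 = 2, which does not equal 5.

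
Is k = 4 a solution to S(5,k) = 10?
Yes

S(5,4) = 4·S(4,4) + S(4,3) = 4·1 + 6 = 10, which equals 10.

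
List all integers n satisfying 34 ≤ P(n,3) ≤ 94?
5

Explanation: P(4,3)=24; P(5,3)=60; P(6,3)=120. So valid n = 5.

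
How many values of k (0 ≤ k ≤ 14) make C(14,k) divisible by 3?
3

Reasoning: Checking C(14,k) mod 3 for k = 0..14: divisible at k = 6, 7, 8. That's 3 values.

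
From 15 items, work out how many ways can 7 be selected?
6,435

Reasoning: C(15,7) = 15! / (7! × (15-7)!)
         = 15! / (7! × 8!)
         = 6,435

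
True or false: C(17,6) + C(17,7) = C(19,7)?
Pascal's identity gives C(18,7) = 31,824, whereas C(19,7) = 50,388.
Final answer: False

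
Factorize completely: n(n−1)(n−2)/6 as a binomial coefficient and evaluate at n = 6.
C(n,3); C(6,3) = 20

Reasoning: n(n−1)(n−2)/6 = n!/(3!(n−3)!) = C(n,3). At n = 6: C(6,3) = 20.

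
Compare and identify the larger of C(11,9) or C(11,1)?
C(11,9)=55, C(11,1)=11.

Answer: C(11,9)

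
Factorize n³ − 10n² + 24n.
n(n − 4)(n − 6)
n³ − 10n² + 24n = n(n² − 10n + 24) = n(n − 4)(n − 6).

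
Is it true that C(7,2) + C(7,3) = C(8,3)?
True

Solution: Pascal's identity: LHS = 21 + 35 = 56; RHS = C(8,3) = 56. Both sides agree, so the statement holds.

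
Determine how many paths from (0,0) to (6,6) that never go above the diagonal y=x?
132

Solution: Counted by the Catalan number C_6: C_6 = C(12,6)/(6+1) = 924/7 = 132.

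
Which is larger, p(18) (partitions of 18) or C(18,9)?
C(18,9)

Reasoning: Pentagonal recurrence p(n) = p(n−1) + p(n−2) − p(n−5) − p(n−7) + …: p(18) = p(17) + p(16) − p(13) − p(11) + p(6) + p(3) = 297 + 231 − 101 − 56 + 11 + 3 = 385; C(18,9) = 48,620.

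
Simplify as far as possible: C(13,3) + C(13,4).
1,001

Explanation: By Pascal's identity: C(14,4) = 1,001.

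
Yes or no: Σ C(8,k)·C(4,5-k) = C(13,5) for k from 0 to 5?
No

Working:
Vandermonde's identity gives C(12,5) = 792; RHS C(13,5) = 1,287.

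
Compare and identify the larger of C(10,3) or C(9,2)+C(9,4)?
C(9,2)+C(9,4)

Solution: C(10,3)=120; C(9,2)+C(9,4)=36+126=162.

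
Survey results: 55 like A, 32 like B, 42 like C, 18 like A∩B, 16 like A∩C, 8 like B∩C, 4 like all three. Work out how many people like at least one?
91
|A∪B∪C| = 55+32+42-18-16-8+4 = 91.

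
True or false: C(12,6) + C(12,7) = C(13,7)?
Pascal's identity C(n,k) + C(n,k+1) = C(n+1,k+1): 924 + 792 = 1,716 = C(13,7).
Final answer: True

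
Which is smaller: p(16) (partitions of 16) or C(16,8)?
p(16)

Solution: Pentagonal recurrence p(n) = p(n−1) + p(n−2) − p(n−5) − p(n−7) + …: p(16) = p(15) + p(14) − p(11) − p(9) + p(4) + p(1) = 176 + 135 − 56 − 30 + 5 + 1 = 231; C(16,8) = 12,870.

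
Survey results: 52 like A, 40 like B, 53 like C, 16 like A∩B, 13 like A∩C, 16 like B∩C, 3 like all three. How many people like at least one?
103

Solution: |A∪B∪C| = 52+40+53-16-13-16+3 = 103.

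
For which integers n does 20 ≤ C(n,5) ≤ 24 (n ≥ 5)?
C(6,5)=6; C(7,5)=21; C(8,5)=56. So valid n = 7.

Answer: 7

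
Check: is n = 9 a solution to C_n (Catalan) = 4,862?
Yes

Explanation: C_9 = C(18,9)/(9+1) = 48,620/10 = 4,862, which equals 4,862.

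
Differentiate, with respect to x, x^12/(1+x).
(12x^11(1+x) - x^12)/(1+x)²

Working:
Quotient rule: [12x^{11}(1+x) - x^12]/(1+x)².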